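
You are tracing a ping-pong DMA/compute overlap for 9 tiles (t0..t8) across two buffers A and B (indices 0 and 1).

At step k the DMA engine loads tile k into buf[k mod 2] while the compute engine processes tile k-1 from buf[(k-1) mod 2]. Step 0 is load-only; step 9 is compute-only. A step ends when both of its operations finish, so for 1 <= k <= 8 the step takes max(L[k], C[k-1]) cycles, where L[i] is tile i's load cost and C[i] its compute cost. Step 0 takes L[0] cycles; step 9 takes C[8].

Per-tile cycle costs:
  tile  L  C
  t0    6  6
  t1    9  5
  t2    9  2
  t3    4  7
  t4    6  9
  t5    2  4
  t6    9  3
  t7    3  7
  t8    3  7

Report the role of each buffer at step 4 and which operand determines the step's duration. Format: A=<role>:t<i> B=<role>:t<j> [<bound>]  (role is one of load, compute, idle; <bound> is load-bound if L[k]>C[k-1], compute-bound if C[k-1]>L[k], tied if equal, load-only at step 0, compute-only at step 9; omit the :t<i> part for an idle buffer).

step 0: L[0]=6 → dur=6, Σ=6 | A=load:t0 B=idle [load-only]
step 1: L[1]=9 C[0]=6 → dur=9, Σ=15 | A=compute:t0 B=load:t1 [load-bound]
step 2: L[2]=9 C[1]=5 → dur=9, Σ=24 | A=load:t2 B=compute:t1 [load-bound]
step 3: L[3]=4 C[2]=2 → dur=4, Σ=28 | A=compute:t2 B=load:t3 [load-bound]
step 4: L[4]=6 C[3]=7 → dur=7, Σ=35 | A=load:t4 B=compute:t3 [compute-bound]
step 5: L[5]=2 C[4]=9 → dur=9, Σ=44 | A=compute:t4 B=load:t5 [compute-bound]
step 6: L[6]=9 C[5]=4 → dur=9, Σ=53 | A=load:t6 B=compute:t5 [load-bound]
step 7: L[7]=3 C[6]=3 → dur=3, Σ=56 | A=compute:t6 B=load:t7 [tied]
step 8: L[8]=3 C[7]=7 → dur=7, Σ=63 | A=load:t8 B=compute:t7 [compute-bound]
step 9: C[8]=7 → dur=7, Σ=70 | A=compute:t8 B=idle [compute-only]

step 4: A=load:t4 B=compute:t3 [compute-bound]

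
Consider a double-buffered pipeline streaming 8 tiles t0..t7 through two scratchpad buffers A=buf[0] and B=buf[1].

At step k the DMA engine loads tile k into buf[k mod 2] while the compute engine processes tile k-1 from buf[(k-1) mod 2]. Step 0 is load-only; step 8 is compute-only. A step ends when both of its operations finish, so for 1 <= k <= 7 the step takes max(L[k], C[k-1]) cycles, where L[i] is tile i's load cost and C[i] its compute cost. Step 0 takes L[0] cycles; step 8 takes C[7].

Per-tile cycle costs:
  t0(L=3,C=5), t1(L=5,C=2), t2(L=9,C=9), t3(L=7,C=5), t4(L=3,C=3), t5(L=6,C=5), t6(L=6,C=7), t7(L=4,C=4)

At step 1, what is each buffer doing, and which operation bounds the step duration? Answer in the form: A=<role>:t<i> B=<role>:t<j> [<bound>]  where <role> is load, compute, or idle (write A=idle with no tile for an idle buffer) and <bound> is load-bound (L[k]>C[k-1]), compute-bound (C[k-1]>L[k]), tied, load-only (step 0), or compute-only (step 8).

step 1: A=compute:t0 B=load:t1 [tied]

k=0 load=t0/3c comp=- wait=3 total=3
k=1 load=t1/5c comp=t0/5c wait=5 total=8
k=2 load=t2/9c comp=t1/2c wait=9 total=17
k=3 load=t3/7c comp=t2/9c wait=9 total=26
k=4 load=t4/3c comp=t3/5c wait=5 total=31
k=5 load=t5/6c comp=t4/3c wait=6 total=37
k=6 load=t6/6c comp=t5/5c wait=6 total=43
k=7 load=t7/4c comp=t6/7c wait=7 total=50
k=8 load=- comp=t7/4c wait=4 total=54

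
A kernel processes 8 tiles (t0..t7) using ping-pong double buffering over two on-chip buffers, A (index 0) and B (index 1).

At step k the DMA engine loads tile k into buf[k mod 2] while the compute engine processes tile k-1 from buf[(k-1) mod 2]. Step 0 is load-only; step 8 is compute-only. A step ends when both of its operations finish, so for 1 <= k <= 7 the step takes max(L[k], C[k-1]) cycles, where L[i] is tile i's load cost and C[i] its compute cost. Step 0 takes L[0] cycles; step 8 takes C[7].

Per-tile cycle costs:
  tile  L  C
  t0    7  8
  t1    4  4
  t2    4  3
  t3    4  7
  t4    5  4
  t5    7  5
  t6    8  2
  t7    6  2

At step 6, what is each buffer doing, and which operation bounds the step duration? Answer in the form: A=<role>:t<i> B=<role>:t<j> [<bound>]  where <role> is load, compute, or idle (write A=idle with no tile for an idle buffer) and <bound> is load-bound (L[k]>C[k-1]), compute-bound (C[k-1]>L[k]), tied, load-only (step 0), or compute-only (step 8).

  0. 7=7c; end=7; A:t0 B:-
  1. max(4,8)=8c; end=15; A:t0 B:t1
  2. max(4,4)=4c; end=19; A:t2 B:t1
  3. max(4,3)=4c; end=23; A:t2 B:t3
  4. max(5,7)=7c; end=30; A:t4 B:t3
  5. max(7,4)=7c; end=37; A:t4 B:t5
  6. max(8,5)=8c; end=45; A:t6 B:t5
  7. max(6,2)=6c; end=51; A:t6 B:t7
  8. 2=2c; end=53; A:t6 B:t7

step 6: A=load:t6 B=compute:t5 [load-bound]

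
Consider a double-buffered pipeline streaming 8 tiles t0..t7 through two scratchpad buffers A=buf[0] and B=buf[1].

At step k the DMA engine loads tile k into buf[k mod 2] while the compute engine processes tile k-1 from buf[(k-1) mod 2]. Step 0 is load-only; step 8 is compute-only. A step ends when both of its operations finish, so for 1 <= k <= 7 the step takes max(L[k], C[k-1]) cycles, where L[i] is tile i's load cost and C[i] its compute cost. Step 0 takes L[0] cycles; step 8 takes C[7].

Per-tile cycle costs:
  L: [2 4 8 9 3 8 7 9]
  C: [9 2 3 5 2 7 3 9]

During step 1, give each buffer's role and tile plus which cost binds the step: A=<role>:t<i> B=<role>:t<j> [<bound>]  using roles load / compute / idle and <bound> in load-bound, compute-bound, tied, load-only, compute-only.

[0] DMA t0→A (2c) ∥ CU idle ⇒ 2c, clock 2
[1] DMA t1→B (4c) ∥ CU A:t0 (9c) ⇒ 9c, clock 11
[2] DMA t2→A (8c) ∥ CU B:t1 (2c) ⇒ 8c, clock 19
[3] DMA t3→B (9c) ∥ CU A:t2 (3c) ⇒ 9c, clock 28
[4] DMA t4→A (3c) ∥ CU B:t3 (5c) ⇒ 5c, clock 33
[5] DMA t5→B (8c) ∥ CU A:t4 (2c) ⇒ 8c, clock 41
[6] DMA t6→A (7c) ∥ CU B:t5 (7c) ⇒ 7c, clock 48
[7] DMA t7→B (9c) ∥ CU A:t6 (3c) ⇒ 9c, clock 57
[8] DMA idle ∥ CU B:t7 (9c) ⇒ 9c, clock 66

step 1: A=compute:t0 B=load:t1 [compute-bound]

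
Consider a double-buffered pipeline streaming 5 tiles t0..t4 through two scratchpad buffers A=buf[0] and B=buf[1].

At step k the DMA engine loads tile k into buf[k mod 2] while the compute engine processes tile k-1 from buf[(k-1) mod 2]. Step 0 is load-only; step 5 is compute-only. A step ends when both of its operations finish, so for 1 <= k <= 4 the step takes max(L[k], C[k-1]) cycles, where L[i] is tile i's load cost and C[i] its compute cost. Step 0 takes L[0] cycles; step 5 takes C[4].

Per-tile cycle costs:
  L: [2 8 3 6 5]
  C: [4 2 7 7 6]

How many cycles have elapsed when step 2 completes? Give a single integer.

end_cycle[2] = 13

k=0 load=t0/2c comp=- wait=2 total=2
k=1 load=t1/8c comp=t0/4c wait=8 total=10
k=2 load=t2/3c comp=t1/2c wait=3 total=13
k=3 load=t3/6c comp=t2/7c wait=7 total=20
k=4 load=t4/5c comp=t3/7c wait=7 total=27
k=5 load=- comp=t4/6c wait=6 total=33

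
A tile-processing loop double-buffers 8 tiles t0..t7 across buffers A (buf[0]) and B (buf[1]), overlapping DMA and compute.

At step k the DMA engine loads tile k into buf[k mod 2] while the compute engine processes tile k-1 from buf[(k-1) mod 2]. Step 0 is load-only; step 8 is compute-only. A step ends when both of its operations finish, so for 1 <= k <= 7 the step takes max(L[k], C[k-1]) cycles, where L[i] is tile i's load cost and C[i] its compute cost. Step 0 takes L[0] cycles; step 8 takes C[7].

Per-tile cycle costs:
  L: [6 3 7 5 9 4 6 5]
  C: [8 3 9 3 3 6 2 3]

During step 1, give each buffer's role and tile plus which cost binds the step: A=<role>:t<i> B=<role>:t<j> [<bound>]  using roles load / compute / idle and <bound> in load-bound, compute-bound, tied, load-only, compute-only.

step 1: A=compute:t0 B=load:t1 [compute-bound]

step 0: L[0]=6 → dur=6, Σ=6 | A=load:t0 B=idle [load-only]
step 1: L[1]=3 C[0]=8 → dur=8, Σ=14 | A=compute:t0 B=load:t1 [compute-bound]
step 2: L[2]=7 C[1]=3 → dur=7, Σ=21 | A=load:t2 B=compute:t1 [load-bound]
step 3: L[3]=5 C[2]=9 → dur=9, Σ=30 | A=compute:t2 B=load:t3 [compute-bound]
step 4: L[4]=9 C[3]=3 → dur=9, Σ=39 | A=load:t4 B=compute:t3 [load-bound]
step 5: L[5]=4 C[4]=3 → dur=4, Σ=43 | A=compute:t4 B=load:t5 [load-bound]
step 6: L[6]=6 C[5]=6 → dur=6, Σ=49 | A=load:t6 B=compute:t5 [tied]
step 7: L[7]=5 C[6]=2 → dur=5, Σ=54 | A=compute:t6 B=load:t7 [load-bound]
step 8: C[7]=3 → dur=3, Σ=57 | A=idle B=compute:t7 [compute-only]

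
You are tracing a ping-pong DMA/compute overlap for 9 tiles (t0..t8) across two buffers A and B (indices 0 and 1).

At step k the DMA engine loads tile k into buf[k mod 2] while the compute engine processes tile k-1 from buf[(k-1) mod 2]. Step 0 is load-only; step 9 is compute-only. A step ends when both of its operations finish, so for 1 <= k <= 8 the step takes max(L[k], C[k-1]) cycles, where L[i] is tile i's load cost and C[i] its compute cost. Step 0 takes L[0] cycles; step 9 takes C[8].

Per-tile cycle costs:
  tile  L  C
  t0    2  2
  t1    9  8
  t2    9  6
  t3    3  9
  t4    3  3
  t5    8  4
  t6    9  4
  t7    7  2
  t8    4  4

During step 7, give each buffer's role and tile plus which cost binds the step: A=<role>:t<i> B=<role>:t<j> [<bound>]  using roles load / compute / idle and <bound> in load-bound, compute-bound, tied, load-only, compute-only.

  0. 2=2c; end=2; A:t0 B:-
  1. max(9,2)=9c; end=11; A:t0 B:t1
  2. max(9,8)=9c; end=20; A:t2 B:t1
  3. max(3,6)=6c; end=26; A:t2 B:t3
  4. max(3,9)=9c; end=35; A:t4 B:t3
  5. max(8,3)=8c; end=43; A:t4 B:t5
  6. max(9,4)=9c; end=52; A:t6 B:t5
  7. max(7,4)=7c; end=59; A:t6 B:t7
  8. max(4,2)=4c; end=63; A:t8 B:t7
  9. 4=4c; end=67; A:t8 B:t7

step 7: A=compute:t6 B=load:t7 [load-bound]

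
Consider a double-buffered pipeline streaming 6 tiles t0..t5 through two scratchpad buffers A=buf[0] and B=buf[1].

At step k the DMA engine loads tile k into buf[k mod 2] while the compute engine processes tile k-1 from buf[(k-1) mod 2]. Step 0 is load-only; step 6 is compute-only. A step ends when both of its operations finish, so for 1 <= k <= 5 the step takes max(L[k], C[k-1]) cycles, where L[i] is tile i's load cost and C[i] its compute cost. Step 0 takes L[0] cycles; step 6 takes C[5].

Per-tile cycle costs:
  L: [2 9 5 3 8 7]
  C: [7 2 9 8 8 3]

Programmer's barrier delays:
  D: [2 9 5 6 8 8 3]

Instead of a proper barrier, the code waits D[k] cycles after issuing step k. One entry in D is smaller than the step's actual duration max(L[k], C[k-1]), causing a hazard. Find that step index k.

k=0 barrier L[0]=2→2c, D[0]=2 ok
k=1 barrier max(L[1]=9,C[0]=7)→9c, D[1]=9 ok
k=2 barrier max(L[2]=5,C[1]=2)→5c, D[2]=5 ok
k=3 barrier max(L[3]=3,C[2]=9)→9c, D[3]=6 SHORT
k=4 barrier max(L[4]=8,C[3]=8)→8c, D[4]=8 ok
k=5 barrier max(L[5]=7,C[4]=8)→8c, D[5]=8 ok
k=6 barrier C[5]=3→3c, D[6]=3 ok

hazard at step 3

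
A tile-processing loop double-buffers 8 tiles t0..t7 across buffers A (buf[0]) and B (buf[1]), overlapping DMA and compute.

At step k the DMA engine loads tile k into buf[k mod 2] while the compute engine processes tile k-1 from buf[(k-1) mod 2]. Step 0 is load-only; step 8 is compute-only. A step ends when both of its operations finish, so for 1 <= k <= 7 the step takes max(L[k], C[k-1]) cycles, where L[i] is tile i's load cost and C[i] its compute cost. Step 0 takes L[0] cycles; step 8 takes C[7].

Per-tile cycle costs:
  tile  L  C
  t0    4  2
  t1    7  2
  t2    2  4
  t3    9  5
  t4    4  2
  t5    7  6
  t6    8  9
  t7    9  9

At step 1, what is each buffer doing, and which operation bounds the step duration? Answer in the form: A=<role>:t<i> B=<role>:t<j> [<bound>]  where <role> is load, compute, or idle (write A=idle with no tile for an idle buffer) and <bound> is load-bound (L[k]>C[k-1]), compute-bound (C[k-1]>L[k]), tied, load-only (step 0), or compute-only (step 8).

  0. 4=4c; end=4; A:t0 B:-
  1. max(7,2)=7c; end=11; A:t0 B:t1
  2. max(2,2)=2c; end=13; A:t2 B:t1
  3. max(9,4)=9c; end=22; A:t2 B:t3
  4. max(4,5)=5c; end=27; A:t4 B:t3
  5. max(7,2)=7c; end=34; A:t4 B:t5
  6. max(8,6)=8c; end=42; A:t6 B:t5
  7. max(9,9)=9c; end=51; A:t6 B:t7
  8. 9=9c; end=60; A:t6 B:t7

step 1: A=compute:t0 B=load:t1 [load-bound]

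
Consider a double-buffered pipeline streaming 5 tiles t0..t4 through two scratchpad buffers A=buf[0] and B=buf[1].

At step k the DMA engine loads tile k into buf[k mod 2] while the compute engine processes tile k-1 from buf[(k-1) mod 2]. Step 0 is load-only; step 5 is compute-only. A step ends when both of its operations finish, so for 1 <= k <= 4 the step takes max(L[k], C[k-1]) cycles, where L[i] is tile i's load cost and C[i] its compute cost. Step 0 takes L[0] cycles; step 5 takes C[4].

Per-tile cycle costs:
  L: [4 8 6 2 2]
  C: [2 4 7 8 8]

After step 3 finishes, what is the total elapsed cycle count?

[0] DMA t0→A (4c) ∥ CU idle ⇒ 4c, clock 4
[1] DMA t1→B (8c) ∥ CU A:t0 (2c) ⇒ 8c, clock 12
[2] DMA t2→A (6c) ∥ CU B:t1 (4c) ⇒ 6c, clock 18
[3] DMA t3→B (2c) ∥ CU A:t2 (7c) ⇒ 7c, clock 25
[4] DMA t4→A (2c) ∥ CU B:t3 (8c) ⇒ 8c, clock 33
[5] DMA idle ∥ CU A:t4 (8c) ⇒ 8c, clock 41

end_cycle[3] = 25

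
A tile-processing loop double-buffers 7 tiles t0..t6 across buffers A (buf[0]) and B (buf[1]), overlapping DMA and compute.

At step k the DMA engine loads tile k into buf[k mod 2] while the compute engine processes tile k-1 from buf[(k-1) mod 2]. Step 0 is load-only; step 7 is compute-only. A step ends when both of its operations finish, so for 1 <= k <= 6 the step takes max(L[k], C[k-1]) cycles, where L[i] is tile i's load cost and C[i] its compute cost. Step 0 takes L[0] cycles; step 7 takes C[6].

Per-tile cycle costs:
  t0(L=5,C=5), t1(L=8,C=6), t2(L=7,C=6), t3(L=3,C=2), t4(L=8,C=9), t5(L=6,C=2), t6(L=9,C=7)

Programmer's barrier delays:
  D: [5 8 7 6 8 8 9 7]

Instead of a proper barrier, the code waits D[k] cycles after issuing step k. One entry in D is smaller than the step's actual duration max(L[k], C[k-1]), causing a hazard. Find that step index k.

hazard at step 5

k=0 barrier L[0]=5→5c, D[0]=5 ok
k=1 barrier max(L[1]=8,C[0]=5)→8c, D[1]=8 ok
k=2 barrier max(L[2]=7,C[1]=6)→7c, D[2]=7 ok
k=3 barrier max(L[3]=3,C[2]=6)→6c, D[3]=6 ok
k=4 barrier max(L[4]=8,C[3]=2)→8c, D[4]=8 ok
k=5 barrier max(L[5]=6,C[4]=9)→9c, D[5]=8 SHORT
k=6 barrier max(L[6]=9,C[5]=2)→9c, D[6]=9 ok
k=7 barrier C[6]=7→7c, D[7]=7 ok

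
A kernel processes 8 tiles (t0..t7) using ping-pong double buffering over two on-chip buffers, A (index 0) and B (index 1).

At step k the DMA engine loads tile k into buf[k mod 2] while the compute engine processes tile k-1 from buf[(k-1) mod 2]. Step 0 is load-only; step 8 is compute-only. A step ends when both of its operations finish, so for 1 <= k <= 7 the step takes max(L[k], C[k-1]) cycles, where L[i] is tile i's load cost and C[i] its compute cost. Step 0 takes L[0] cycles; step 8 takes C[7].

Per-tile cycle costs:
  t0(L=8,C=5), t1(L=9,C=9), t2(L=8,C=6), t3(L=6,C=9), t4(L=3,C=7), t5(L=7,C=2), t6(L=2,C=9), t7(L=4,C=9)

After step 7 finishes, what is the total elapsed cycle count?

end_cycle[7] = 59

[0] DMA t0→A (8c) ∥ CU idle ⇒ 8c, clock 8
[1] DMA t1→B (9c) ∥ CU A:t0 (5c) ⇒ 9c, clock 17
[2] DMA t2→A (8c) ∥ CU B:t1 (9c) ⇒ 9c, clock 26
[3] DMA t3→B (6c) ∥ CU A:t2 (6c) ⇒ 6c, clock 32
[4] DMA t4→A (3c) ∥ CU B:t3 (9c) ⇒ 9c, clock 41
[5] DMA t5→B (7c) ∥ CU A:t4 (7c) ⇒ 7c, clock 48
[6] DMA t6→A (2c) ∥ CU B:t5 (2c) ⇒ 2c, clock 50
[7] DMA t7→B (4c) ∥ CU A:t6 (9c) ⇒ 9c, clock 59
[8] DMA idle ∥ CU B:t7 (9c) ⇒ 9c, clock 68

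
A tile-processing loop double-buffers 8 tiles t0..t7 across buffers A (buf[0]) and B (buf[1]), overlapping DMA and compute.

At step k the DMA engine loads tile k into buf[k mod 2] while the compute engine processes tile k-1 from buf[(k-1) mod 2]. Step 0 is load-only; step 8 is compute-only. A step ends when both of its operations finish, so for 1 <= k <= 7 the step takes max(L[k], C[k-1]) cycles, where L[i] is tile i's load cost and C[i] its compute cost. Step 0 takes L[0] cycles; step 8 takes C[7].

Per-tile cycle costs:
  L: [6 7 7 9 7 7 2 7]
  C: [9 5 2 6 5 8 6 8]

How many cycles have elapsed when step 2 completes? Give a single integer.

end_cycle[2] = 22

k=0 load=t0/6c comp=- wait=6 total=6
k=1 load=t1/7c comp=t0/9c wait=9 total=15
k=2 load=t2/7c comp=t1/5c wait=7 total=22
k=3 load=t3/9c comp=t2/2c wait=9 total=31
k=4 load=t4/7c comp=t3/6c wait=7 total=38
k=5 load=t5/7c comp=t4/5c wait=7 total=45
k=6 load=t6/2c comp=t5/8c wait=8 total=53
k=7 load=t7/7c comp=t6/6c wait=7 total=60
k=8 load=- comp=t7/8c wait=8 total=68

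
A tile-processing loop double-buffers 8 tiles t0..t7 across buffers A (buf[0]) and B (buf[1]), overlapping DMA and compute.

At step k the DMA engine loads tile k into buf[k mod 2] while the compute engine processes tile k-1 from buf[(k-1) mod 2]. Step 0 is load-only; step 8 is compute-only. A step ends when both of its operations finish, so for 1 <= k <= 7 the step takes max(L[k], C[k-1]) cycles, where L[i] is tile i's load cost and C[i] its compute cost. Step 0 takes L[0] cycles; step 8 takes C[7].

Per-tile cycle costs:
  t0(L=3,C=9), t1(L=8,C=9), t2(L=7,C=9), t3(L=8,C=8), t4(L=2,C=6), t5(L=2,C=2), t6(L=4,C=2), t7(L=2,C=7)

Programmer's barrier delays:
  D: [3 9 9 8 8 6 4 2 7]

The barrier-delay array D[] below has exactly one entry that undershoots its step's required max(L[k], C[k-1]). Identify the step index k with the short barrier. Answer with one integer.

hazard at step 3

k=0 barrier L[0]=3→3c, D[0]=3 ok
k=1 barrier max(L[1]=8,C[0]=9)→9c, D[1]=9 ok
k=2 barrier max(L[2]=7,C[1]=9)→9c, D[2]=9 ok
k=3 barrier max(L[3]=8,C[2]=9)→9c, D[3]=8 SHORT
k=4 barrier max(L[4]=2,C[3]=8)→8c, D[4]=8 ok
k=5 barrier max(L[5]=2,C[4]=6)→6c, D[5]=6 ok
k=6 barrier max(L[6]=4,C[5]=2)→4c, D[6]=4 ok
k=7 barrier max(L[7]=2,C[6]=2)→2c, D[7]=2 ok
k=8 barrier C[7]=7→7c, D[8]=7 ok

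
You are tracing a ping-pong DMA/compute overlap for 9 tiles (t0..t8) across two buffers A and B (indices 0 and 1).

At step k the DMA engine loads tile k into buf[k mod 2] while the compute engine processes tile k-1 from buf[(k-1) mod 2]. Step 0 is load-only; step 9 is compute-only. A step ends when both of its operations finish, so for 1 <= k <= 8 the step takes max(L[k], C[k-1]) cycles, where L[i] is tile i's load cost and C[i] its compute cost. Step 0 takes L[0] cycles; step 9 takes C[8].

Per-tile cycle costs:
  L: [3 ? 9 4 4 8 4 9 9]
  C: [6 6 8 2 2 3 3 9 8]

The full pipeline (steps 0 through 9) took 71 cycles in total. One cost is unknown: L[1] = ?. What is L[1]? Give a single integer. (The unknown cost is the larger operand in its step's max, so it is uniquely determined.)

step 0 = dur = L[0]=3 = 3
step 1 = dur = max(L[1]=?, C[0]=6) = L[1]  (unknown; binding)
step 2 = dur = max(L[2]=9, C[1]=6) = 9
step 3 = dur = max(L[3]=4, C[2]=8) = 8
step 4 = dur = max(L[4]=4, C[3]=2) = 4
step 5 = dur = max(L[5]=8, C[4]=2) = 8
step 6 = dur = max(L[6]=4, C[5]=3) = 4
step 7 = dur = max(L[7]=9, C[6]=3) = 9
step 8 = dur = max(L[8]=9, C[7]=9) = 9
step 9 = dur = C[8]=8 = 8
sum of known step durations = 62
dur[1] = total - known = 71 - 62 = 9
L[1] is the binding max in step 1, so L[1] = dur[1] = 9

L[1] = 9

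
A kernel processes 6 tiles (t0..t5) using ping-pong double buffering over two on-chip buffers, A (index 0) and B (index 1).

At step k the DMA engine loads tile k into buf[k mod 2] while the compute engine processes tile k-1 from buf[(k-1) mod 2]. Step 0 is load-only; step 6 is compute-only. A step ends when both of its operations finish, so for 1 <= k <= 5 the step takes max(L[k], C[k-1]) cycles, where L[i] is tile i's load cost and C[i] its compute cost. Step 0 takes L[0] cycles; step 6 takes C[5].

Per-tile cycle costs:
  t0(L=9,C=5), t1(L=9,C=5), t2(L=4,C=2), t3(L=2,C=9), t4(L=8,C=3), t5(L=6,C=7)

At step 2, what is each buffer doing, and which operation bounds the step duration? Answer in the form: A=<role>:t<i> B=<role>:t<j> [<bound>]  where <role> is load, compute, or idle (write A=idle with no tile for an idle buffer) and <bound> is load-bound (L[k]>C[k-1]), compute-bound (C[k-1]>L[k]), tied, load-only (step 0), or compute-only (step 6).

step 2: A=load:t2 B=compute:t1 [compute-bound]

  0. 9=9c; end=9; A:t0 B:-
  1. max(9,5)=9c; end=18; A:t0 B:t1
  2. max(4,5)=5c; end=23; A:t2 B:t1
  3. max(2,2)=2c; end=25; A:t2 B:t3
  4. max(8,9)=9c; end=34; A:t4 B:t3
  5. max(6,3)=6c; end=40; A:t4 B:t5
  6. 7=7c; end=47; A:t4 B:t5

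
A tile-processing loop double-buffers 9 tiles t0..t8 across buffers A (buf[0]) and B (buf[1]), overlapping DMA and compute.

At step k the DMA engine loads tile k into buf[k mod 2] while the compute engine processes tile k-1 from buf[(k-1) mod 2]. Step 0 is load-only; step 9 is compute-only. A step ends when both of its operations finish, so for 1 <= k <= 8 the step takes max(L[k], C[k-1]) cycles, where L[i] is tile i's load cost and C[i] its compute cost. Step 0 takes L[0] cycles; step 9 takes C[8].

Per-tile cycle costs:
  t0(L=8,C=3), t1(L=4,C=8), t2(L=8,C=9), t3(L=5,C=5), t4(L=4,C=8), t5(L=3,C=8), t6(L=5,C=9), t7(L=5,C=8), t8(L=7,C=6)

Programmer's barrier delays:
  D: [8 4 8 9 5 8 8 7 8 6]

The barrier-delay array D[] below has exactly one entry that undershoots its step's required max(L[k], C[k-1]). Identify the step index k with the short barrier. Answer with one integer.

hazard at step 7

[0] required=L[0]=8=8 vs D=8 ok
[1] required=max(L[1]=4,C[0]=3)=4 vs D=4 ok
[2] required=max(L[2]=8,C[1]=8)=8 vs D=8 ok
[3] required=max(L[3]=5,C[2]=9)=9 vs D=9 ok
[4] required=max(L[4]=4,C[3]=5)=5 vs D=5 ok
[5] required=max(L[5]=3,C[4]=8)=8 vs D=8 ok
[6] required=max(L[6]=5,C[5]=8)=8 vs D=8 ok
[7] required=max(L[7]=5,C[6]=9)=9 vs D=7 SHORT
[8] required=max(L[8]=7,C[7]=8)=8 vs D=8 ok
[9] required=C[8]=6=6 vs D=6 ok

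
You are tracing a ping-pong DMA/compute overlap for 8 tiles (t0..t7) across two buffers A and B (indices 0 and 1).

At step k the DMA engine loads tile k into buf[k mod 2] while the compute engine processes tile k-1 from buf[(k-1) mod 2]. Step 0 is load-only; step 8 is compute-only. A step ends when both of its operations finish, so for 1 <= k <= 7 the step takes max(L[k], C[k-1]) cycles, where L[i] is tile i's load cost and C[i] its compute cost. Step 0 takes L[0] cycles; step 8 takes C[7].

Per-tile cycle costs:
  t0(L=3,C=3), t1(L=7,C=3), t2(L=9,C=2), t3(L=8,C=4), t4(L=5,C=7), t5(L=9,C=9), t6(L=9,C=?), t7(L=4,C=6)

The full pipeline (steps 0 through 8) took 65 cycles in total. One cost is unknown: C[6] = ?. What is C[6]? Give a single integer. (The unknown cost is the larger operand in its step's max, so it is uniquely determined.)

C[6] = 9

step 0 | dur = L[0]=3 = 3
step 1 | dur = max(L[1]=7, C[0]=3) = 7
step 2 | dur = max(L[2]=9, C[1]=3) = 9
step 3 | dur = max(L[3]=8, C[2]=2) = 8
step 4 | dur = max(L[4]=5, C[3]=4) = 5
step 5 | dur = max(L[5]=9, C[4]=7) = 9
step 6 | dur = max(L[6]=9, C[5]=9) = 9
step 7 | dur = max(L[7]=4, C[6]=?) = C[6]  (unknown; binding)
step 8 | dur = C[7]=6 = 6
sum of known step durations = 56
dur[7] = total - known = 65 - 56 = 9
C[6] is the binding max in step 7, so C[6] = dur[7] = 9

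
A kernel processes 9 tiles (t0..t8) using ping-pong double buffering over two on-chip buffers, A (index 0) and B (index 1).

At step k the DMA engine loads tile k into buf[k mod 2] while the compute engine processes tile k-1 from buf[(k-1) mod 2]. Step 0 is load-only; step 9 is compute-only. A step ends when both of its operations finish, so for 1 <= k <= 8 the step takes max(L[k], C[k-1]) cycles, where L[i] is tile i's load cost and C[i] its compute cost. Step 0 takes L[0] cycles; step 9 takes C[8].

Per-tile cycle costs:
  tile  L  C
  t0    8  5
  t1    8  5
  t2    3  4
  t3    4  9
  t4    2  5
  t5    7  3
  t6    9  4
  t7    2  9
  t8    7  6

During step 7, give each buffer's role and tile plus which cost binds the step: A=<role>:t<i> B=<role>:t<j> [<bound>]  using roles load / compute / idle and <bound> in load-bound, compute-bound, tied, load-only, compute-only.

step 0: L[0]=8 → dur=8, Σ=8 | A=load:t0 B=idle [load-only]
step 1: L[1]=8 C[0]=5 → dur=8, Σ=16 | A=compute:t0 B=load:t1 [load-bound]
step 2: L[2]=3 C[1]=5 → dur=5, Σ=21 | A=load:t2 B=compute:t1 [compute-bound]
step 3: L[3]=4 C[2]=4 → dur=4, Σ=25 | A=compute:t2 B=load:t3 [tied]
step 4: L[4]=2 C[3]=9 → dur=9, Σ=34 | A=load:t4 B=compute:t3 [compute-bound]
step 5: L[5]=7 C[4]=5 → dur=7, Σ=41 | A=compute:t4 B=load:t5 [load-bound]
step 6: L[6]=9 C[5]=3 → dur=9, Σ=50 | A=load:t6 B=compute:t5 [load-bound]
step 7: L[7]=2 C[6]=4 → dur=4, Σ=54 | A=compute:t6 B=load:t7 [compute-bound]
step 8: L[8]=7 C[7]=9 → dur=9, Σ=63 | A=load:t8 B=compute:t7 [compute-bound]
step 9: C[8]=6 → dur=6, Σ=69 | A=compute:t8 B=idle [compute-only]

step 7: A=compute:t6 B=load:t7 [compute-bound]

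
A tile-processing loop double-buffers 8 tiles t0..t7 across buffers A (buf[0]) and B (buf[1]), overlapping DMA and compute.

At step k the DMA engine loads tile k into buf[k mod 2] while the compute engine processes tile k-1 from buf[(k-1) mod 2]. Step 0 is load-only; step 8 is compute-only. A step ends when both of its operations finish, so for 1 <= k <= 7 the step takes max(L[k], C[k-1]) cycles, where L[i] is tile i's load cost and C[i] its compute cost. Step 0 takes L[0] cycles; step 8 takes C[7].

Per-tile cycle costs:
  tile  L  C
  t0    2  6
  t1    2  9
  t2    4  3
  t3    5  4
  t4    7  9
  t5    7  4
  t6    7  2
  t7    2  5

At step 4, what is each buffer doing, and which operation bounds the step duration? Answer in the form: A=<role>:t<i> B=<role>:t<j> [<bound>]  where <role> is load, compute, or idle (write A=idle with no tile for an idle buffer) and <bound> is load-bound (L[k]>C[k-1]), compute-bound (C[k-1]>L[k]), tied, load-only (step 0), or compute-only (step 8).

  0. 2=2c; end=2; A:t0 B:-
  1. max(2,6)=6c; end=8; A:t0 B:t1
  2. max(4,9)=9c; end=17; A:t2 B:t1
  3. max(5,3)=5c; end=22; A:t2 B:t3
  4. max(7,4)=7c; end=29; A:t4 B:t3
  5. max(7,9)=9c; end=38; A:t4 B:t5
  6. max(7,4)=7c; end=45; A:t6 B:t5
  7. max(2,2)=2c; end=47; A:t6 B:t7
  8. 5=5c; end=52; A:t6 B:t7

step 4: A=load:t4 B=compute:t3 [load-bound]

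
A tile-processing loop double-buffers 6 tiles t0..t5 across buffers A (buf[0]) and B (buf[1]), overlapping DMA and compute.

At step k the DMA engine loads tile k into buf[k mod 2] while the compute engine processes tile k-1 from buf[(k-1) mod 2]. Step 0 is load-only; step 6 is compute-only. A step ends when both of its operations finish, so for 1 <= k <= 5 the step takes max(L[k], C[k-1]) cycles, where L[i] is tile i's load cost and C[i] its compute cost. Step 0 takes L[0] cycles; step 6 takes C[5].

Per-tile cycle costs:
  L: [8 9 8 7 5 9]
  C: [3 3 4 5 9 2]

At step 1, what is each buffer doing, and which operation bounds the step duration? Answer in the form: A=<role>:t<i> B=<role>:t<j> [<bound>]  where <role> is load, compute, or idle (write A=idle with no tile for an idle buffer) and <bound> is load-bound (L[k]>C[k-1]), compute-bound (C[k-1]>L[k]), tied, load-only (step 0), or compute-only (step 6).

k=0 load=t0/8c comp=- wait=8 total=8
k=1 load=t1/9c comp=t0/3c wait=9 total=17
k=2 load=t2/8c comp=t1/3c wait=8 total=25
k=3 load=t3/7c comp=t2/4c wait=7 total=32
k=4 load=t4/5c comp=t3/5c wait=5 total=37
k=5 load=t5/9c comp=t4/9c wait=9 total=46
k=6 load=- comp=t5/2c wait=2 total=48

step 1: A=compute:t0 B=load:t1 [load-bound]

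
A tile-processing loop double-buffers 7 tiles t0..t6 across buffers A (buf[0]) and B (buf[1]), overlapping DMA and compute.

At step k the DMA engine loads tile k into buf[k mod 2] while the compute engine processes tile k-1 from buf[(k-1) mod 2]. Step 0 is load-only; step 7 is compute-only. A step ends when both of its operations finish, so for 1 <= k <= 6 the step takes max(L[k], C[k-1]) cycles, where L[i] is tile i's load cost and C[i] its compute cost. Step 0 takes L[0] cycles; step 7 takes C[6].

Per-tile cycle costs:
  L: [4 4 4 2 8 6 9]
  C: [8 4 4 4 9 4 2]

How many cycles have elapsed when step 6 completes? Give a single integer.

[0] DMA t0→A (4c) ∥ CU idle ⇒ 4c, clock 4
[1] DMA t1→B (4c) ∥ CU A:t0 (8c) ⇒ 8c, clock 12
[2] DMA t2→A (4c) ∥ CU B:t1 (4c) ⇒ 4c, clock 16
[3] DMA t3→B (2c) ∥ CU A:t2 (4c) ⇒ 4c, clock 20
[4] DMA t4→A (8c) ∥ CU B:t3 (4c) ⇒ 8c, clock 28
[5] DMA t5→B (6c) ∥ CU A:t4 (9c) ⇒ 9c, clock 37
[6] DMA t6→A (9c) ∥ CU B:t5 (4c) ⇒ 9c, clock 46
[7] DMA idle ∥ CU A:t6 (2c) ⇒ 2c, clock 48

end_cycle[6] = 46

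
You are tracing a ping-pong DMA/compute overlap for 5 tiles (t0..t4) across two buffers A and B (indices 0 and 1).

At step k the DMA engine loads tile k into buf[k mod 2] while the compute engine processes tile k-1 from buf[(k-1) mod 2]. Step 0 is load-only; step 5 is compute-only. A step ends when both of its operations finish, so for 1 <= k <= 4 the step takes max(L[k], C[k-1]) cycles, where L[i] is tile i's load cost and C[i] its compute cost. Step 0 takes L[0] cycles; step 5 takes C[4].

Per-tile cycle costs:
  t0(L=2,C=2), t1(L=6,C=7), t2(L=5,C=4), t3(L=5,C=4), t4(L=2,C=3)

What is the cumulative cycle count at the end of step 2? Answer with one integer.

end_cycle[2] = 15

k=0 load=t0/2c comp=- wait=2 total=2
k=1 load=t1/6c comp=t0/2c wait=6 total=8
k=2 load=t2/5c comp=t1/7c wait=7 total=15
k=3 load=t3/5c comp=t2/4c wait=5 total=20
k=4 load=t4/2c comp=t3/4c wait=4 total=24
k=5 load=- comp=t4/3c wait=3 total=27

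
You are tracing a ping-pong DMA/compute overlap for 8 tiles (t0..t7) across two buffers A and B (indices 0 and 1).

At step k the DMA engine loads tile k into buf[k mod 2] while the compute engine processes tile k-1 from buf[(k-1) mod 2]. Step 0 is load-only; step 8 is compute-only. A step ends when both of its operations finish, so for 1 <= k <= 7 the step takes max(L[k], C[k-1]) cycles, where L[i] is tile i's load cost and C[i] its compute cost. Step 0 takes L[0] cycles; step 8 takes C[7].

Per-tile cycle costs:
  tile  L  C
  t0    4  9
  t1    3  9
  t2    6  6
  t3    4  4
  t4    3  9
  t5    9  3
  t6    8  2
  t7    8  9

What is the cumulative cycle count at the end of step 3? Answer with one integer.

end_cycle[3] = 28

[0] DMA t0→A (4c) ∥ CU idle ⇒ 4c, clock 4
[1] DMA t1→B (3c) ∥ CU A:t0 (9c) ⇒ 9c, clock 13
[2] DMA t2→A (6c) ∥ CU B:t1 (9c) ⇒ 9c, clock 22
[3] DMA t3→B (4c) ∥ CU A:t2 (6c) ⇒ 6c, clock 28
[4] DMA t4→A (3c) ∥ CU B:t3 (4c) ⇒ 4c, clock 32
[5] DMA t5→B (9c) ∥ CU A:t4 (9c) ⇒ 9c, clock 41
[6] DMA t6→A (8c) ∥ CU B:t5 (3c) ⇒ 8c, clock 49
[7] DMA t7→B (8c) ∥ CU A:t6 (2c) ⇒ 8c, clock 57
[8] DMA idle ∥ CU B:t7 (9c) ⇒ 9c, clock 66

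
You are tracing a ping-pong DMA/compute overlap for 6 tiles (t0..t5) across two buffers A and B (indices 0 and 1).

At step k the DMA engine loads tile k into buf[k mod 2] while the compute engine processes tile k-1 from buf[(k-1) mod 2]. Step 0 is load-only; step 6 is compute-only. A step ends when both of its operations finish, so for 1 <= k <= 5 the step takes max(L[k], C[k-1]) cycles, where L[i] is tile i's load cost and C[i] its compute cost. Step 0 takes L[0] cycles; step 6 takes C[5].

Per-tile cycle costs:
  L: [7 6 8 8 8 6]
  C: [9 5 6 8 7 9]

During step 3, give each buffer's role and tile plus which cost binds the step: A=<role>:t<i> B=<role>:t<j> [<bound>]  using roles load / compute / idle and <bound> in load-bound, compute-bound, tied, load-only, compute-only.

k=0 load=t0/7c comp=- wait=7 total=7
k=1 load=t1/6c comp=t0/9c wait=9 total=16
k=2 load=t2/8c comp=t1/5c wait=8 total=24
k=3 load=t3/8c comp=t2/6c wait=8 total=32
k=4 load=t4/8c comp=t3/8c wait=8 total=40
k=5 load=t5/6c comp=t4/7c wait=7 total=47
k=6 load=- comp=t5/9c wait=9 total=56

step 3: A=compute:t2 B=load:t3 [load-bound]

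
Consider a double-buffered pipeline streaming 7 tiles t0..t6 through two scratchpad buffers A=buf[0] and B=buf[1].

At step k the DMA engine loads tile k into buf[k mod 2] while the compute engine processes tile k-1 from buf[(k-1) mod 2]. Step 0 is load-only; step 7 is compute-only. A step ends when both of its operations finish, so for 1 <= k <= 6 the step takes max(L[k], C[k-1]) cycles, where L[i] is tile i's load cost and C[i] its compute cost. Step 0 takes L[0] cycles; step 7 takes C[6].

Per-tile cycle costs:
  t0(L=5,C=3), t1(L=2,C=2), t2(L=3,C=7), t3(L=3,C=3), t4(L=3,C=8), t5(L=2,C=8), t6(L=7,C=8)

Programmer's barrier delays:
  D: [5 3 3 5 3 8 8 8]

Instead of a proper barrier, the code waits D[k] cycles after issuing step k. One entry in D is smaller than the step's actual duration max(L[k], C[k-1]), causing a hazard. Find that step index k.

hazard at step 3

[0] required=L[0]=5=5 vs D=5 ok
[1] required=max(L[1]=2,C[0]=3)=3 vs D=3 ok
[2] required=max(L[2]=3,C[1]=2)=3 vs D=3 ok
[3] required=max(L[3]=3,C[2]=7)=7 vs D=5 SHORT
[4] required=max(L[4]=3,C[3]=3)=3 vs D=3 ok
[5] required=max(L[5]=2,C[4]=8)=8 vs D=8 ok
[6] required=max(L[6]=7,C[5]=8)=8 vs D=8 ok
[7] required=C[6]=8=8 vs D=8 ok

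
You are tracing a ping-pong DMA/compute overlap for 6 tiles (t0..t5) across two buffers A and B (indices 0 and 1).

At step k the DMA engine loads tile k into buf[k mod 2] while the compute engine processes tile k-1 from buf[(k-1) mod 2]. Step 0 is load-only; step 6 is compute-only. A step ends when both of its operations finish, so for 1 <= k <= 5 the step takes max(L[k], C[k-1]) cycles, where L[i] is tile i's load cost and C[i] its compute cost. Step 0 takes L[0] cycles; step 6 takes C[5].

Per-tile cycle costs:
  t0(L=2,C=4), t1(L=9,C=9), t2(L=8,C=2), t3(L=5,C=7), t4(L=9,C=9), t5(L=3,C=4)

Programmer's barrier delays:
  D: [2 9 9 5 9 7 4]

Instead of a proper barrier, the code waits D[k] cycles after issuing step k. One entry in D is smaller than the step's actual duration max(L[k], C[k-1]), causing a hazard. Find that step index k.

step 0: need L[0]=2 = 2; D[0]=2 ok
step 1: need max(L[1]=9,C[0]=4) = 9; D[1]=9 ok
step 2: need max(L[2]=8,C[1]=9) = 9; D[2]=9 ok
step 3: need max(L[3]=5,C[2]=2) = 5; D[3]=5 ok
step 4: need max(L[4]=9,C[3]=7) = 9; D[4]=9 ok
step 5: need max(L[5]=3,C[4]=9) = 9; D[5]=7 SHORT
step 6: need C[5]=4 = 4; D[6]=4 ok

hazard at step 5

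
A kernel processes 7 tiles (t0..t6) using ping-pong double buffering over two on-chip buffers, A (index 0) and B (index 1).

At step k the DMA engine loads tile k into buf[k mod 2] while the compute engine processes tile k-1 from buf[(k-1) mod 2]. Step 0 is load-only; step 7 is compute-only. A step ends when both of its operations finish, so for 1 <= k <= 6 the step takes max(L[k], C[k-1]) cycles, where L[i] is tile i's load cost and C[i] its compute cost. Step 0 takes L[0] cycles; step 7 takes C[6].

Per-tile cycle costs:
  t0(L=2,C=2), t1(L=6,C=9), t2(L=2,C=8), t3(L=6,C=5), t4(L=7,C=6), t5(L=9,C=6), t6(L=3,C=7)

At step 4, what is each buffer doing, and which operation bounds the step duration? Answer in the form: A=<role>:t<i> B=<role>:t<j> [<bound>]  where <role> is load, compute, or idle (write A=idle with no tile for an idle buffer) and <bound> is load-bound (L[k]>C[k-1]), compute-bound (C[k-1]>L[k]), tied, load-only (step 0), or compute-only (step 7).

step 4: A=load:t4 B=compute:t3 [load-bound]

[0] DMA t0→A (2c) ∥ CU idle ⇒ 2c, clock 2
[1] DMA t1→B (6c) ∥ CU A:t0 (2c) ⇒ 6c, clock 8
[2] DMA t2→A (2c) ∥ CU B:t1 (9c) ⇒ 9c, clock 17
[3] DMA t3→B (6c) ∥ CU A:t2 (8c) ⇒ 8c, clock 25
[4] DMA t4→A (7c) ∥ CU B:t3 (5c) ⇒ 7c, clock 32
[5] DMA t5→B (9c) ∥ CU A:t4 (6c) ⇒ 9c, clock 41
[6] DMA t6→A (3c) ∥ CU B:t5 (6c) ⇒ 6c, clock 47
[7] DMA idle ∥ CU A:t6 (7c) ⇒ 7c, clock 54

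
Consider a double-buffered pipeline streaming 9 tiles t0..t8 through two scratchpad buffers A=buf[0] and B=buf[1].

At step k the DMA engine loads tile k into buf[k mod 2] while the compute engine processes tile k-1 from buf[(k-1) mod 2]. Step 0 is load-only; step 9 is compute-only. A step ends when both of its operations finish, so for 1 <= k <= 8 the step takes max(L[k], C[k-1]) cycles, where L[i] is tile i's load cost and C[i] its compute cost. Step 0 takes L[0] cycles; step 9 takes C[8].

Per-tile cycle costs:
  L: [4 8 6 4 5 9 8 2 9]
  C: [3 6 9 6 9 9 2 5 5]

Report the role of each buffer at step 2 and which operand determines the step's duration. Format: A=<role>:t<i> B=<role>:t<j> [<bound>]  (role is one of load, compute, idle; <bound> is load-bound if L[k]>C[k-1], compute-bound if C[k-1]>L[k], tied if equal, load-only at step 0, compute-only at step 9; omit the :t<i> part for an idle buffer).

step 0: L[0]=4 → dur=4, Σ=4 | A=load:t0 B=idle [load-only]
step 1: L[1]=8 C[0]=3 → dur=8, Σ=12 | A=compute:t0 B=load:t1 [load-bound]
step 2: L[2]=6 C[1]=6 → dur=6, Σ=18 | A=load:t2 B=compute:t1 [tied]
step 3: L[3]=4 C[2]=9 → dur=9, Σ=27 | A=compute:t2 B=load:t3 [compute-bound]
step 4: L[4]=5 C[3]=6 → dur=6, Σ=33 | A=load:t4 B=compute:t3 [compute-bound]
step 5: L[5]=9 C[4]=9 → dur=9, Σ=42 | A=compute:t4 B=load:t5 [tied]
step 6: L[6]=8 C[5]=9 → dur=9, Σ=51 | A=load:t6 B=compute:t5 [compute-bound]
step 7: L[7]=2 C[6]=2 → dur=2, Σ=53 | A=compute:t6 B=load:t7 [tied]
step 8: L[8]=9 C[7]=5 → dur=9, Σ=62 | A=load:t8 B=compute:t7 [load-bound]
step 9: C[8]=5 → dur=5, Σ=67 | A=compute:t8 B=idle [compute-only]

step 2: A=load:t2 B=compute:t1 [tied]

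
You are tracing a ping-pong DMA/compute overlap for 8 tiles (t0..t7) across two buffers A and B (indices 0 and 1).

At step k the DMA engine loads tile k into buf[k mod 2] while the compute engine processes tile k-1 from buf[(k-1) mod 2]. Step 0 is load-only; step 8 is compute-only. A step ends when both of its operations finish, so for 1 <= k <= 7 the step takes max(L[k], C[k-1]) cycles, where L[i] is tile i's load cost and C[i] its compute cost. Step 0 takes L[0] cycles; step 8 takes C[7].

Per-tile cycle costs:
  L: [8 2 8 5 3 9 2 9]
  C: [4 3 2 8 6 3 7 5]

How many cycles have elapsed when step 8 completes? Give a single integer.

end_cycle[8] = 59

  0. 8=8c; end=8; A:t0 B:-
  1. max(2,4)=4c; end=12; A:t0 B:t1
  2. max(8,3)=8c; end=20; A:t2 B:t1
  3. max(5,2)=5c; end=25; A:t2 B:t3
  4. max(3,8)=8c; end=33; A:t4 B:t3
  5. max(9,6)=9c; end=42; A:t4 B:t5
  6. max(2,3)=3c; end=45; A:t6 B:t5
  7. max(9,7)=9c; end=54; A:t6 B:t7
  8. 5=5c; end=59; A:t6 B:t7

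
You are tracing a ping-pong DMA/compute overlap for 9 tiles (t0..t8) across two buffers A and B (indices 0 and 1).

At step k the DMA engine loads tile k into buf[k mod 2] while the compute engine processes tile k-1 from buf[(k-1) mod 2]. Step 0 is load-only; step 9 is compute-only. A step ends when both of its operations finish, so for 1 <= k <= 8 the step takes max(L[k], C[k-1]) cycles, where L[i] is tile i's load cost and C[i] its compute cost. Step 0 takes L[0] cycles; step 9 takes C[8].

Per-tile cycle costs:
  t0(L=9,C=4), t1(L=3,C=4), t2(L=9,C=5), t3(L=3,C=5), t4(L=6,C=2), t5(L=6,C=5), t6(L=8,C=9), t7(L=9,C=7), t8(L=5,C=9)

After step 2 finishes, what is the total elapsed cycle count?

end_cycle[2] = 22

step 0: L[0]=9 → dur=9, Σ=9 | A=load:t0 B=idle [load-only]
step 1: L[1]=3 C[0]=4 → dur=4, Σ=13 | A=compute:t0 B=load:t1 [compute-bound]
step 2: L[2]=9 C[1]=4 → dur=9, Σ=22 | A=load:t2 B=compute:t1 [load-bound]
step 3: L[3]=3 C[2]=5 → dur=5, Σ=27 | A=compute:t2 B=load:t3 [compute-bound]
step 4: L[4]=6 C[3]=5 → dur=6, Σ=33 | A=load:t4 B=compute:t3 [load-bound]
step 5: L[5]=6 C[4]=2 → dur=6, Σ=39 | A=compute:t4 B=load:t5 [load-bound]
step 6: L[6]=8 C[5]=5 → dur=8, Σ=47 | A=load:t6 B=compute:t5 [load-bound]
step 7: L[7]=9 C[6]=9 → dur=9, Σ=56 | A=compute:t6 B=load:t7 [tied]
step 8: L[8]=5 C[7]=7 → dur=7, Σ=63 | A=load:t8 B=compute:t7 [compute-bound]
step 9: C[8]=9 → dur=9, Σ=72 | A=compute:t8 B=idle [compute-only]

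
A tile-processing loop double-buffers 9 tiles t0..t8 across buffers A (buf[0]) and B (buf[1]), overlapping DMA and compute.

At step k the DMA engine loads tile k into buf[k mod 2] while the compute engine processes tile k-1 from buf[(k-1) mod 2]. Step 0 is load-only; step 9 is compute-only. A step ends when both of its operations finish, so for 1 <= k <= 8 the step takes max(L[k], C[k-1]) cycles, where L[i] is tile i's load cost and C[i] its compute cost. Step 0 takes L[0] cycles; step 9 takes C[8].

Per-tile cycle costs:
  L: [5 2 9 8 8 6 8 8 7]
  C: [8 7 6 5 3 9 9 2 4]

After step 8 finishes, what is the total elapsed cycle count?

k=0 load=t0/5c comp=- wait=5 total=5
k=1 load=t1/2c comp=t0/8c wait=8 total=13
k=2 load=t2/9c comp=t1/7c wait=9 total=22
k=3 load=t3/8c comp=t2/6c wait=8 total=30
k=4 load=t4/8c comp=t3/5c wait=8 total=38
k=5 load=t5/6c comp=t4/3c wait=6 total=44
k=6 load=t6/8c comp=t5/9c wait=9 total=53
k=7 load=t7/8c comp=t6/9c wait=9 total=62
k=8 load=t8/7c comp=t7/2c wait=7 total=69
k=9 load=- comp=t8/4c wait=4 total=73

end_cycle[8] = 69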